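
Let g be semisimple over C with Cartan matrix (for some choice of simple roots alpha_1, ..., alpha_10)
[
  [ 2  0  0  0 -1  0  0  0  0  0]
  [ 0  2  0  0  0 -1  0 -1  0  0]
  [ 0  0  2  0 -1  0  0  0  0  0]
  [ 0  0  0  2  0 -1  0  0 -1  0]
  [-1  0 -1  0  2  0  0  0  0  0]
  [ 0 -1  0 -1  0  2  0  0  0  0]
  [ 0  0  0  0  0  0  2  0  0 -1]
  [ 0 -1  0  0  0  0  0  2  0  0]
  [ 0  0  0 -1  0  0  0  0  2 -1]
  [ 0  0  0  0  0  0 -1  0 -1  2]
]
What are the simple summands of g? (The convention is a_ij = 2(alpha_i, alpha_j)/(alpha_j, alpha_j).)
The diagram associated to this matrix has two connected components: the simple roots {alpha_1, alpha_3, alpha_5} form a chain of 3 nodes with single edges (A_3), and {alpha_2, alpha_4, alpha_6, alpha_7, alpha_8, alpha_9, alpha_10} form a chain of 7 nodes with single edges (A_7). A semisimple Lie algebra decomposes uniquely as the direct sum of simple ideals, one per connected component of its Dynkin diagram, so g ≅ A_3 ⊕ A_7 (dimension 15 + 63 = 78).

A_3 ⊕ A_7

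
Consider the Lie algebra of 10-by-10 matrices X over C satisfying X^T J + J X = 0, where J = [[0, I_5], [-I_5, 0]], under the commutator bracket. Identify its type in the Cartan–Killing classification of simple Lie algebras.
This is sp(10), which has dimension 10(10+1)/2 = 55 and rank 10/2 = 5. In the classification of classical Lie algebras, the symplectic algebra sp(2n) has type C_n; here n = 5, so the Dynkin diagram is a chain of 5 nodes with a double edge at one end; the terminal node there is the unique long simple root (C_5). Hence the type is C_5.

type C_5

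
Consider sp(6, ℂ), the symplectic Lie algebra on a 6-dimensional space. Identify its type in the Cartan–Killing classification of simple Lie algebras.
This is sp(6), which has dimension 6(6+1)/2 = 21 and rank 6/2 = 3. In the classification of classical Lie algebras, the symplectic algebra sp(2n) has type C_n; here n = 3, so the Dynkin diagram is a chain of 3 nodes with a double edge at one end; the terminal node there is the unique long simple root (C_3). Hence the type is C_3.

C_3 (sp(6))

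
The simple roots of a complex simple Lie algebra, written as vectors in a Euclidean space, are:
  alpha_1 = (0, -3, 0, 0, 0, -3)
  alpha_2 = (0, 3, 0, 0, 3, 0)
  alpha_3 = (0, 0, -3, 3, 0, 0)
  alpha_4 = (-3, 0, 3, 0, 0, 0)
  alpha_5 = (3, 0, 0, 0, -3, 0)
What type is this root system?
type A_5

Compute the Cartan integers a_ij = 2(alpha_i, alpha_j)/(alpha_j, alpha_j); the resulting 5x5 Cartan matrix is
[[2, -1, 0, 0, 0], [-1, 2, 0, 0, -1], [0, 0, 2, -1, 0], [0, 0, -1, 2, -1], [0, -1, 0, -1, 2]].
All simple roots have the same length, so the diagram is simply laced. The associated Dynkin diagram is a chain of 5 nodes with single edges (A_5), so the type is A_5 (the algebra sl(6)).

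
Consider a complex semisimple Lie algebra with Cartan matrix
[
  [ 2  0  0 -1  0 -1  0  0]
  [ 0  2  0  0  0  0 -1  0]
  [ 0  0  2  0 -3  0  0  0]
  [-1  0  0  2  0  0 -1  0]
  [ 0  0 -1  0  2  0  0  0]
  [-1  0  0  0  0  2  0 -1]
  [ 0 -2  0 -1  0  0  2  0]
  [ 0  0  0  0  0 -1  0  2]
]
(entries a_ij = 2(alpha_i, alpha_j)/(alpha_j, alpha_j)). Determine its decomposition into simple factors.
B6 ⊕ G2

The diagram associated to this matrix has two connected components: the simple roots {alpha_1, alpha_2, alpha_4, alpha_6, alpha_7, alpha_8} form a chain of 6 nodes with a double edge at one end; the terminal node there is the unique short simple root (B_6), and {alpha_3, alpha_5} form two nodes joined by a triple edge (G_2). A semisimple Lie algebra decomposes uniquely as the direct sum of simple ideals, one per connected component of its Dynkin diagram, so g ≅ B_6 ⊕ G_2 (dimension 78 + 14 = 92).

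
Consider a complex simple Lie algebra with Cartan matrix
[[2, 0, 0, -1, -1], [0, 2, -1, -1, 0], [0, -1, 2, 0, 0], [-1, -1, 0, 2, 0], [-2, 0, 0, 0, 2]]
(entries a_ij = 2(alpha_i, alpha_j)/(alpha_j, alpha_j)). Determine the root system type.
The matrix has rank 5 with 2's on the diagonal. Reading the off-diagonal entries as Dynkin edges (a single edge where a_ij = a_ji = -1; a double or triple edge where a_ij * a_ji = 2 or 3), the diagram is a chain of 5 nodes with a double edge at one end; the terminal node there is the unique long simple root (C_5). One simple-root ordering that puts it in standard form is (alpha_3, alpha_2, alpha_4, alpha_1, alpha_5). So the algebra is type C_5, i.e. sp(10).

type C_5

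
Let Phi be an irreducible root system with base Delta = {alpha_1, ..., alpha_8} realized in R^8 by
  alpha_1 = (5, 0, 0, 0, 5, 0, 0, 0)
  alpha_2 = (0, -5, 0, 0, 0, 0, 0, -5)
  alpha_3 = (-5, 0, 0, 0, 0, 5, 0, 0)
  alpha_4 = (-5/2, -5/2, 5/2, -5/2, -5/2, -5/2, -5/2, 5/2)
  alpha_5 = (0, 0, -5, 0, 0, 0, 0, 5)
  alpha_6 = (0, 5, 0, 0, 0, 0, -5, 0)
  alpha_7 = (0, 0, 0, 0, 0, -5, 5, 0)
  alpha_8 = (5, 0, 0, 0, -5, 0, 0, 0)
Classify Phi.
E_8

Compute the Cartan integers a_ij = 2(alpha_i, alpha_j)/(alpha_j, alpha_j); the resulting 8x8 Cartan matrix is
[[2, 0, -1, -1, 0, 0, 0, 0], [0, 2, 0, 0, -1, -1, 0, 0], [-1, 0, 2, 0, 0, 0, -1, -1], [-1, 0, 0, 2, 0, 0, 0, 0], [0, -1, 0, 0, 2, 0, 0, 0], [0, -1, 0, 0, 0, 2, -1, 0], [0, 0, -1, 0, 0, -1, 2, 0], [0, 0, -1, 0, 0, 0, 0, 2]].
All simple roots have the same length, so the diagram is simply laced. The associated Dynkin diagram is a chain of 7 nodes with one extra node attached to the third node from one end (E_8), so the type is E_8.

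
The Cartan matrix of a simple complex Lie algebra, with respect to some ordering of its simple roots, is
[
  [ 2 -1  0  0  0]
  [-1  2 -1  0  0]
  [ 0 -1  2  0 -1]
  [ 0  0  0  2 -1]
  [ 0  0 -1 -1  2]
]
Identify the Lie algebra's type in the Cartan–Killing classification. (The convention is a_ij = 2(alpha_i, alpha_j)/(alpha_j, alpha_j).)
A5

The matrix has rank 5 with 2's on the diagonal. Reading the off-diagonal entries as Dynkin edges (a single edge where a_ij = a_ji = -1; a double or triple edge where a_ij * a_ji = 2 or 3), the diagram is a chain of 5 nodes with single edges (A_5). One simple-root ordering that puts it in standard form is (alpha_1, alpha_2, alpha_3, alpha_5, alpha_4). So the algebra is type A_5, i.e. sl(6).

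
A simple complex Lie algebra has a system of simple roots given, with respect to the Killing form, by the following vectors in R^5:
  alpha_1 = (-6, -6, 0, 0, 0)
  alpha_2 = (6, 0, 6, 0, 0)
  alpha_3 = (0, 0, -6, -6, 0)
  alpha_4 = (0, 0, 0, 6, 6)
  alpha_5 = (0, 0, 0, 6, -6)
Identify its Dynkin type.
Compute the Cartan integers a_ij = 2(alpha_i, alpha_j)/(alpha_j, alpha_j); the resulting 5x5 Cartan matrix is
[[2, -1, 0, 0, 0], [-1, 2, -1, 0, 0], [0, -1, 2, -1, -1], [0, 0, -1, 2, 0], [0, 0, -1, 0, 2]].
All simple roots have the same length, so the diagram is simply laced. The associated Dynkin diagram is a chain of 3 nodes with a fork of two nodes at one end (D_5), so the type is D_5 (the algebra so(10)).

D_5 (so(10))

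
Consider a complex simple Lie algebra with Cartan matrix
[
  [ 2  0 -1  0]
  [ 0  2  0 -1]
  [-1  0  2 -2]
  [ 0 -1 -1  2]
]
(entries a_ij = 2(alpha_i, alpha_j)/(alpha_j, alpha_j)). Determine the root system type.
type F_4

The matrix has rank 4 with 2's on the diagonal. Reading the off-diagonal entries as Dynkin edges (a single edge where a_ij = a_ji = -1; a double or triple edge where a_ij * a_ji = 2 or 3), the diagram is a chain of 4 nodes with a double edge between the middle two (F_4). One simple-root ordering that puts it in standard form is (alpha_1, alpha_3, alpha_4, alpha_2). So the algebra is type F_4.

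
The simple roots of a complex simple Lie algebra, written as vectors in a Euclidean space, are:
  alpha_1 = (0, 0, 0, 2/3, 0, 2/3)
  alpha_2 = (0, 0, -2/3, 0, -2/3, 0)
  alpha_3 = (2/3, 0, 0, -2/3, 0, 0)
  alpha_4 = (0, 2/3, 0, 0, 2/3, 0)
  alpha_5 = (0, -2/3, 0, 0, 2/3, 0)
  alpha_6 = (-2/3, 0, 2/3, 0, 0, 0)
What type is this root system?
Compute the Cartan integers a_ij = 2(alpha_i, alpha_j)/(alpha_j, alpha_j); the resulting 6x6 Cartan matrix is
[[2, 0, -1, 0, 0, 0], [0, 2, 0, -1, -1, -1], [-1, 0, 2, 0, 0, -1], [0, -1, 0, 2, 0, 0], [0, -1, 0, 0, 2, 0], [0, -1, -1, 0, 0, 2]].
All simple roots have the same length, so the diagram is simply laced. The associated Dynkin diagram is a chain of 4 nodes with a fork of two nodes at one end (D_6), so the type is D_6 (the algebra so(12)).

D_6 (so(12))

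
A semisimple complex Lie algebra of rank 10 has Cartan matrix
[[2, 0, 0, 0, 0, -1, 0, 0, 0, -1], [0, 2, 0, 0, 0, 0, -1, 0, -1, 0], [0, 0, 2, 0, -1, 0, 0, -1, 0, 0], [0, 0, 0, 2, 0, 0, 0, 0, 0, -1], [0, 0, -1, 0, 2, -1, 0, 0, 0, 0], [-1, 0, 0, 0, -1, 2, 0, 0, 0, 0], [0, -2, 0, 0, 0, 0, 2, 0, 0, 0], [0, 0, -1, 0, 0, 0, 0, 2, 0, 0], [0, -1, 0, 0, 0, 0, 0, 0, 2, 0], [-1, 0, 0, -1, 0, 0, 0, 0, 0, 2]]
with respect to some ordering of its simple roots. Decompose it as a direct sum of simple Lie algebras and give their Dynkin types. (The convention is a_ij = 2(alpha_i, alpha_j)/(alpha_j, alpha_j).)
The diagram associated to this matrix has two connected components: the simple roots {alpha_1, alpha_3, alpha_4, alpha_5, alpha_6, alpha_8, alpha_10} form a chain of 7 nodes with single edges (A_7), and {alpha_2, alpha_7, alpha_9} form a chain of 3 nodes with a double edge at one end; the terminal node there is the unique long simple root (C_3). A semisimple Lie algebra decomposes uniquely as the direct sum of simple ideals, one per connected component of its Dynkin diagram, so g ≅ A_7 ⊕ C_3 (dimension 63 + 21 = 84).

A_7 + C_3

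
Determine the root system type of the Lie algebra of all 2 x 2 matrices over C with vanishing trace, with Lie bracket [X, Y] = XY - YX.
A_1 (sl(2))

This is sl(2), which has dimension 2^2 - 1 = 3 and rank 2 - 1 = 1 (a Cartan subalgebra is the diagonal traceless matrices). In the classification of classical Lie algebras, the special linear algebra sl(n+1) has type A_n; here n = 1, so the Dynkin diagram is a chain of 1 nodes with single edges (A_1). Hence the type is A_1.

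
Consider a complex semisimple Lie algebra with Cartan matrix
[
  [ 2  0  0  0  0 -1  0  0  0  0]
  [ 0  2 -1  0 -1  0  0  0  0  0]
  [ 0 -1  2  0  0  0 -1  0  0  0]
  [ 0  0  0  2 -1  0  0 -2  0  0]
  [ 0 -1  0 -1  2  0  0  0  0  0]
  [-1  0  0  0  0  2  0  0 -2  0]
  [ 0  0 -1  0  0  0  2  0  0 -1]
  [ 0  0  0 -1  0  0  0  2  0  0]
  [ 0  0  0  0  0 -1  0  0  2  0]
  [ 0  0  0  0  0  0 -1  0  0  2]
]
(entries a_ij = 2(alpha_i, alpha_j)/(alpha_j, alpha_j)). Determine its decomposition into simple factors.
B_3 (so(7)) + B_7 (so(15))

The diagram associated to this matrix has two connected components: the simple roots {alpha_1, alpha_6, alpha_9} form a chain of 3 nodes with a double edge at one end; the terminal node there is the unique short simple root (B_3), and {alpha_2, alpha_3, alpha_4, alpha_5, alpha_7, alpha_8, alpha_10} form a chain of 7 nodes with a double edge at one end; the terminal node there is the unique short simple root (B_7). A semisimple Lie algebra decomposes uniquely as the direct sum of simple ideals, one per connected component of its Dynkin diagram, so g ≅ B_3 ⊕ B_7 (dimension 21 + 105 = 126).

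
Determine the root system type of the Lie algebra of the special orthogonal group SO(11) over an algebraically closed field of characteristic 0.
B_5 (so(11))

This is so(11) with 11 odd, which has dimension 11(11-1)/2 = 55 and rank (11-1)/2 = 5. In the classification of classical Lie algebras, the orthogonal algebra so(2n+1) in an odd number of variables has type B_n; here n = 5, so the Dynkin diagram is a chain of 5 nodes with a double edge at one end; the terminal node there is the unique short simple root (B_5). Hence the type is B_5.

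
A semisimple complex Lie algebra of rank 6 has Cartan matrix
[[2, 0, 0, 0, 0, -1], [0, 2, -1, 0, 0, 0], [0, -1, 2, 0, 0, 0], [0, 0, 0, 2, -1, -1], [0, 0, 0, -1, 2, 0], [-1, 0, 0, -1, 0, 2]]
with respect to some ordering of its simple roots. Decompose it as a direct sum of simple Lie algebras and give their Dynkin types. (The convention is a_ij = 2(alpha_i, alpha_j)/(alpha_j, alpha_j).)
The diagram associated to this matrix has two connected components: the simple roots {alpha_2, alpha_3} form a chain of 2 nodes with single edges (A_2), and {alpha_1, alpha_4, alpha_5, alpha_6} form a chain of 4 nodes with single edges (A_4). A semisimple Lie algebra decomposes uniquely as the direct sum of simple ideals, one per connected component of its Dynkin diagram, so g ≅ A_2 ⊕ A_4 (dimension 8 + 24 = 32).

type A_2 ⊕ type A_4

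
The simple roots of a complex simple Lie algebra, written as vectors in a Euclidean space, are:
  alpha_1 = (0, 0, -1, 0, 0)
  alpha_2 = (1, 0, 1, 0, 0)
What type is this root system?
B_2

Compute the Cartan integers a_ij = 2(alpha_i, alpha_j)/(alpha_j, alpha_j); the resulting 2x2 Cartan matrix is
[[2, -1], [-2, 2]].
The roots have two lengths (squared-length ratio 2:1); the short ones are alpha_{1}. The associated Dynkin diagram is a chain of 2 nodes with a double edge at one end; the terminal node there is the unique short simple root (B_2), so the type is B_2 (the algebra so(5)).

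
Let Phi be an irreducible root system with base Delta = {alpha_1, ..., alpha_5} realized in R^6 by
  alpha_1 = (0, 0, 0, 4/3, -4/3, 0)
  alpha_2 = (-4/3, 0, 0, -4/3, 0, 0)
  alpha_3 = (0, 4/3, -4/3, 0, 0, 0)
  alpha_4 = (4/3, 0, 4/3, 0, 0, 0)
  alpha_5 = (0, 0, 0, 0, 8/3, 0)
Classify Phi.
C5

Compute the Cartan integers a_ij = 2(alpha_i, alpha_j)/(alpha_j, alpha_j); the resulting 5x5 Cartan matrix is
[[2, -1, 0, 0, -1], [-1, 2, 0, -1, 0], [0, 0, 2, -1, 0], [0, -1, -1, 2, 0], [-2, 0, 0, 0, 2]].
The roots have two lengths (squared-length ratio 2:1); the short ones are alpha_{1,2,3,4}. The associated Dynkin diagram is a chain of 5 nodes with a double edge at one end; the terminal node there is the unique long simple root (C_5), so the type is C_5 (the algebra sp(10)).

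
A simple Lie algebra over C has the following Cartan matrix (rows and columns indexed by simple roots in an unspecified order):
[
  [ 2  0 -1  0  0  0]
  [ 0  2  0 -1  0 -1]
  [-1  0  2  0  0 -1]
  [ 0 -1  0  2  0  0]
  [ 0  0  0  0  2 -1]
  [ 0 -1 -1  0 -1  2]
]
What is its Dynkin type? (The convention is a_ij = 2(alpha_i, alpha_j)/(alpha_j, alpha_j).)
The matrix has rank 6 with 2's on the diagonal. Reading the off-diagonal entries as Dynkin edges (a single edge where a_ij = a_ji = -1; a double or triple edge where a_ij * a_ji = 2 or 3), the diagram is a chain of 5 nodes with one extra node attached to the third node from one end (E_6). One simple-root ordering that puts it in standard form is (alpha_4, alpha_5, alpha_2, alpha_6, alpha_3, alpha_1). So the algebra is type E_6.

type E_6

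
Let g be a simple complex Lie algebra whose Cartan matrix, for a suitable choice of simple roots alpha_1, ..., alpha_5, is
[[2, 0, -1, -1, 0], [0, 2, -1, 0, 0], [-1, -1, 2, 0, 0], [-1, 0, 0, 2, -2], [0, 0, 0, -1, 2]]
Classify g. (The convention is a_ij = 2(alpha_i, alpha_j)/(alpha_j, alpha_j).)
type B_5

The matrix has rank 5 with 2's on the diagonal. Reading the off-diagonal entries as Dynkin edges (a single edge where a_ij = a_ji = -1; a double or triple edge where a_ij * a_ji = 2 or 3), the diagram is a chain of 5 nodes with a double edge at one end; the terminal node there is the unique short simple root (B_5). One simple-root ordering that puts it in standard form is (alpha_2, alpha_3, alpha_1, alpha_4, alpha_5). So the algebra is type B_5, i.e. so(11).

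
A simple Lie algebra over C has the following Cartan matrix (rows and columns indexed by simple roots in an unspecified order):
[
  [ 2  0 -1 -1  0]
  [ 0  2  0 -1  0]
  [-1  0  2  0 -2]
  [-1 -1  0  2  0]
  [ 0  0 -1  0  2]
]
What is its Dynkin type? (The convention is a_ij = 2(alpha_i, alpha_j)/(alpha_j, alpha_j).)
B_5

The matrix has rank 5 with 2's on the diagonal. Reading the off-diagonal entries as Dynkin edges (a single edge where a_ij = a_ji = -1; a double or triple edge where a_ij * a_ji = 2 or 3), the diagram is a chain of 5 nodes with a double edge at one end; the terminal node there is the unique short simple root (B_5). One simple-root ordering that puts it in standard form is (alpha_2, alpha_4, alpha_1, alpha_3, alpha_5). So the algebra is type B_5, i.e. so(11).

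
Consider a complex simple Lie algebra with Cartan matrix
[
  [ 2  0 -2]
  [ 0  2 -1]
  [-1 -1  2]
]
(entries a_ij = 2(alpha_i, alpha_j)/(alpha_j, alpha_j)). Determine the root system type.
The matrix has rank 3 with 2's on the diagonal. Reading the off-diagonal entries as Dynkin edges (a single edge where a_ij = a_ji = -1; a double or triple edge where a_ij * a_ji = 2 or 3), the diagram is a chain of 3 nodes with a double edge at one end; the terminal node there is the unique long simple root (C_3). One simple-root ordering that puts it in standard form is (alpha_2, alpha_3, alpha_1). So the algebra is type C_3, i.e. sp(6).

C3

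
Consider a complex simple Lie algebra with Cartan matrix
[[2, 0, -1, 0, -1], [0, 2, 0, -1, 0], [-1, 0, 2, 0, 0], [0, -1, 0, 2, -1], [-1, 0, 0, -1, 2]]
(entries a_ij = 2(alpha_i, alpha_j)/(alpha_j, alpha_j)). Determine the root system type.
The matrix has rank 5 with 2's on the diagonal. Reading the off-diagonal entries as Dynkin edges (a single edge where a_ij = a_ji = -1; a double or triple edge where a_ij * a_ji = 2 or 3), the diagram is a chain of 5 nodes with single edges (A_5). One simple-root ordering that puts it in standard form is (alpha_2, alpha_4, alpha_5, alpha_1, alpha_3). So the algebra is type A_5, i.e. sl(6).

A_5 (sl(6))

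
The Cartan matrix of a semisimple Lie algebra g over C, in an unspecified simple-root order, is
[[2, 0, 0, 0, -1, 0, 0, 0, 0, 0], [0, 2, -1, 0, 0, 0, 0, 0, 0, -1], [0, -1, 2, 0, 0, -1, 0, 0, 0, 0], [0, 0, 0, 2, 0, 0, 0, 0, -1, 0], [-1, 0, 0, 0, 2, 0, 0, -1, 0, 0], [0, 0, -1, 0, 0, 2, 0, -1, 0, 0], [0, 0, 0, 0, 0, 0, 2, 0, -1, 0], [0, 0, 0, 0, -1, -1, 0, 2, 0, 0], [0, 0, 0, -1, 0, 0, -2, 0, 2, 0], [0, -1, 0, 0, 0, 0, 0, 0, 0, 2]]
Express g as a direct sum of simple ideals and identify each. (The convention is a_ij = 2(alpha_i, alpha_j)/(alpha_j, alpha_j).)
The diagram associated to this matrix has two connected components: the simple roots {alpha_1, alpha_2, alpha_3, alpha_5, alpha_6, alpha_8, alpha_10} form a chain of 7 nodes with single edges (A_7), and {alpha_4, alpha_7, alpha_9} form a chain of 3 nodes with a double edge at one end; the terminal node there is the unique short simple root (B_3). A semisimple Lie algebra decomposes uniquely as the direct sum of simple ideals, one per connected component of its Dynkin diagram, so g ≅ A_7 ⊕ B_3 (dimension 63 + 21 = 84).

A_7 (sl(8)) ⊕ B_3 (so(7))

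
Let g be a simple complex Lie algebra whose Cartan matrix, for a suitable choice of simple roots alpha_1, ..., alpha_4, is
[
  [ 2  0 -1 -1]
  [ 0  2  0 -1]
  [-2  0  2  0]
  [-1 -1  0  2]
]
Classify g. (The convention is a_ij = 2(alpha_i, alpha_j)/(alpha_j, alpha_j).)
C4

The matrix has rank 4 with 2's on the diagonal. Reading the off-diagonal entries as Dynkin edges (a single edge where a_ij = a_ji = -1; a double or triple edge where a_ij * a_ji = 2 or 3), the diagram is a chain of 4 nodes with a double edge at one end; the terminal node there is the unique long simple root (C_4). One simple-root ordering that puts it in standard form is (alpha_2, alpha_4, alpha_1, alpha_3). So the algebra is type C_4, i.e. sp(8).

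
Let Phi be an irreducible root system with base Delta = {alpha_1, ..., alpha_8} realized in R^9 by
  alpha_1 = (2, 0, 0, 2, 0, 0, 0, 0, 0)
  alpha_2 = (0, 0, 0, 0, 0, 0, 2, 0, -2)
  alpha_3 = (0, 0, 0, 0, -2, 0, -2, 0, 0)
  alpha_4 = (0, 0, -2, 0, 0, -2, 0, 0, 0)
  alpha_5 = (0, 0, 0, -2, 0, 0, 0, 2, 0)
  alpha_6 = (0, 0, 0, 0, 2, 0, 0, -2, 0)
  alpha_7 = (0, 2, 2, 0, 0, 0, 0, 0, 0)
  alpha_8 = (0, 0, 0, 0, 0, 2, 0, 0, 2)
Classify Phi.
Compute the Cartan integers a_ij = 2(alpha_i, alpha_j)/(alpha_j, alpha_j); the resulting 8x8 Cartan matrix is
[[2, 0, 0, 0, -1, 0, 0, 0], [0, 2, -1, 0, 0, 0, 0, -1], [0, -1, 2, 0, 0, -1, 0, 0], [0, 0, 0, 2, 0, 0, -1, -1], [-1, 0, 0, 0, 2, -1, 0, 0], [0, 0, -1, 0, -1, 2, 0, 0], [0, 0, 0, -1, 0, 0, 2, 0], [0, -1, 0, -1, 0, 0, 0, 2]].
All simple roots have the same length, so the diagram is simply laced. The associated Dynkin diagram is a chain of 8 nodes with single edges (A_8), so the type is A_8 (the algebra sl(9)).

A_8 (sl(9))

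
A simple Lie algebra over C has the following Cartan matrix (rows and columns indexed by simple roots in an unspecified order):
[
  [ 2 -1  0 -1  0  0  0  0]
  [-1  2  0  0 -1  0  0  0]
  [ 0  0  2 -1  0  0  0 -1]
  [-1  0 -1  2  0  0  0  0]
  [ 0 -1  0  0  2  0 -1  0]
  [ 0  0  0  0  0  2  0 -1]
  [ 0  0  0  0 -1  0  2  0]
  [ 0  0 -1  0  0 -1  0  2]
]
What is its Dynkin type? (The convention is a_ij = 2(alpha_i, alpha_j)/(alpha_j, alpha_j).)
The matrix has rank 8 with 2's on the diagonal. Reading the off-diagonal entries as Dynkin edges (a single edge where a_ij = a_ji = -1; a double or triple edge where a_ij * a_ji = 2 or 3), the diagram is a chain of 8 nodes with single edges (A_8). One simple-root ordering that puts it in standard form is (alpha_6, alpha_8, alpha_3, alpha_4, alpha_1, alpha_2, alpha_5, alpha_7). So the algebra is type A_8, i.e. sl(9).

type A_8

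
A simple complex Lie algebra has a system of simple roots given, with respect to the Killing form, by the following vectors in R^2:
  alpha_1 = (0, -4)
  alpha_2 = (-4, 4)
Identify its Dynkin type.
B2

Compute the Cartan integers a_ij = 2(alpha_i, alpha_j)/(alpha_j, alpha_j); the resulting 2x2 Cartan matrix is
[[2, -1], [-2, 2]].
The roots have two lengths (squared-length ratio 2:1); the short ones are alpha_{1}. The associated Dynkin diagram is a chain of 2 nodes with a double edge at one end; the terminal node there is the unique short simple root (B_2), so the type is B_2 (the algebra so(5)).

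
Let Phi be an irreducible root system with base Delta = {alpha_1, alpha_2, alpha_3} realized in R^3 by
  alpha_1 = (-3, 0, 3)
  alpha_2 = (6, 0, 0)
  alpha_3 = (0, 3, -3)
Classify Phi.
C3

Compute the Cartan integers a_ij = 2(alpha_i, alpha_j)/(alpha_j, alpha_j); the resulting 3x3 Cartan matrix is
[[2, -1, -1], [-2, 2, 0], [-1, 0, 2]].
The roots have two lengths (squared-length ratio 2:1); the short ones are alpha_{1,3}. The associated Dynkin diagram is a chain of 3 nodes with a double edge at one end; the terminal node there is the unique long simple root (C_3), so the type is C_3 (the algebra sp(6)).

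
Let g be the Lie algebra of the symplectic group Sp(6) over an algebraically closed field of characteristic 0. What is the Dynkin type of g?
This is sp(6), which has dimension 6(6+1)/2 = 21 and rank 6/2 = 3. In the classification of classical Lie algebras, the symplectic algebra sp(2n) has type C_n; here n = 3, so the Dynkin diagram is a chain of 3 nodes with a double edge at one end; the terminal node there is the unique long simple root (C_3). Hence the type is C_3.

C_3 (sp(6))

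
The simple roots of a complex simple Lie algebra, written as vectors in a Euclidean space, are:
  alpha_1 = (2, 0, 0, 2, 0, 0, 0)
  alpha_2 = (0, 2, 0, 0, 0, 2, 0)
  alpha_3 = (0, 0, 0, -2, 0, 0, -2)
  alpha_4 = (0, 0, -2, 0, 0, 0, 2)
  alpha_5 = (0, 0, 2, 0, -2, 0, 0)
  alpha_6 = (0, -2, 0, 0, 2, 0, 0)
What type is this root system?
Compute the Cartan integers a_ij = 2(alpha_i, alpha_j)/(alpha_j, alpha_j); the resulting 6x6 Cartan matrix is
[[2, 0, -1, 0, 0, 0], [0, 2, 0, 0, 0, -1], [-1, 0, 2, -1, 0, 0], [0, 0, -1, 2, -1, 0], [0, 0, 0, -1, 2, -1], [0, -1, 0, 0, -1, 2]].
All simple roots have the same length, so the diagram is simply laced. The associated Dynkin diagram is a chain of 6 nodes with single edges (A_6), so the type is A_6 (the algebra sl(7)).

A_6 (sl(7))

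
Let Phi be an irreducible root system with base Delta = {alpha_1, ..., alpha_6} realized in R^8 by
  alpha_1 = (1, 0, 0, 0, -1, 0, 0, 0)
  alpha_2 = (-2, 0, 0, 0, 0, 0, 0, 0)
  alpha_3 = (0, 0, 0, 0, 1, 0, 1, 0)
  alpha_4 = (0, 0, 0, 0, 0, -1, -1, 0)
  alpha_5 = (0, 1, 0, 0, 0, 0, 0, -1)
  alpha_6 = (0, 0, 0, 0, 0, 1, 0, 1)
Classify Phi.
Compute the Cartan integers a_ij = 2(alpha_i, alpha_j)/(alpha_j, alpha_j); the resulting 6x6 Cartan matrix is
[[2, -1, -1, 0, 0, 0], [-2, 2, 0, 0, 0, 0], [-1, 0, 2, -1, 0, 0], [0, 0, -1, 2, 0, -1], [0, 0, 0, 0, 2, -1], [0, 0, 0, -1, -1, 2]].
The roots have two lengths (squared-length ratio 2:1); the short ones are alpha_{1,3,4,5,6}. The associated Dynkin diagram is a chain of 6 nodes with a double edge at one end; the terminal node there is the unique long simple root (C_6), so the type is C_6 (the algebra sp(12)).

C6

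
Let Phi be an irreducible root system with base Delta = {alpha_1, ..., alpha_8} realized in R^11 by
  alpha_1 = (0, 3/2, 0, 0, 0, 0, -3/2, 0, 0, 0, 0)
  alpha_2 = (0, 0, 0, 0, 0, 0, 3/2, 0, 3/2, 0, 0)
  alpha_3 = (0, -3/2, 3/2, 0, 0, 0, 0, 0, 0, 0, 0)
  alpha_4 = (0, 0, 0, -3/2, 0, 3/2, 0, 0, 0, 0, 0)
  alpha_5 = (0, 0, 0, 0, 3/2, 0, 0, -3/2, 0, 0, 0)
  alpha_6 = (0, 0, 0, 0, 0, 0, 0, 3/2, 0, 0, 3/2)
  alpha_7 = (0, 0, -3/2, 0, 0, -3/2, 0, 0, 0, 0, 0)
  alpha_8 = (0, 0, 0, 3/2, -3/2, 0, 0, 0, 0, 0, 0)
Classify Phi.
A_8 (sl(9))

Compute the Cartan integers a_ij = 2(alpha_i, alpha_j)/(alpha_j, alpha_j); the resulting 8x8 Cartan matrix is
[[2, -1, -1, 0, 0, 0, 0, 0], [-1, 2, 0, 0, 0, 0, 0, 0], [-1, 0, 2, 0, 0, 0, -1, 0], [0, 0, 0, 2, 0, 0, -1, -1], [0, 0, 0, 0, 2, -1, 0, -1], [0, 0, 0, 0, -1, 2, 0, 0], [0, 0, -1, -1, 0, 0, 2, 0], [0, 0, 0, -1, -1, 0, 0, 2]].
All simple roots have the same length, so the diagram is simply laced. The associated Dynkin diagram is a chain of 8 nodes with single edges (A_8), so the type is A_8 (the algebra sl(9)).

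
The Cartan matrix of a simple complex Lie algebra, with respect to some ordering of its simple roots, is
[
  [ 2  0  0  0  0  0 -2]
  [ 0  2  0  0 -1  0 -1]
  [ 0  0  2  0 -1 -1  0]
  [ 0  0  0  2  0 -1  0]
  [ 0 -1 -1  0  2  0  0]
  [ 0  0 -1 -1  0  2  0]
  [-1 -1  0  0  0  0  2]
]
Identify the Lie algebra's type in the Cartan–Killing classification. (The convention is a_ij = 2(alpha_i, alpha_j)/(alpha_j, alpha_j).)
type C_7

The matrix has rank 7 with 2's on the diagonal. Reading the off-diagonal entries as Dynkin edges (a single edge where a_ij = a_ji = -1; a double or triple edge where a_ij * a_ji = 2 or 3), the diagram is a chain of 7 nodes with a double edge at one end; the terminal node there is the unique long simple root (C_7). One simple-root ordering that puts it in standard form is (alpha_4, alpha_6, alpha_3, alpha_5, alpha_2, alpha_7, alpha_1). So the algebra is type C_7, i.e. sp(14).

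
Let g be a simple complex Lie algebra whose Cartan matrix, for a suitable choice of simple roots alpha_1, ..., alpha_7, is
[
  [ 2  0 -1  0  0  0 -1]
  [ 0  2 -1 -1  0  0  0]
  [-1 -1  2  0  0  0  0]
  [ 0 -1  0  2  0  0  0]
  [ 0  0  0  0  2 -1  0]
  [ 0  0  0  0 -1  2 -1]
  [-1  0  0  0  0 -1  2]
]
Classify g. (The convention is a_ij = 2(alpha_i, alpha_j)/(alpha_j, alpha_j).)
A7

The matrix has rank 7 with 2's on the diagonal. Reading the off-diagonal entries as Dynkin edges (a single edge where a_ij = a_ji = -1; a double or triple edge where a_ij * a_ji = 2 or 3), the diagram is a chain of 7 nodes with single edges (A_7). One simple-root ordering that puts it in standard form is (alpha_4, alpha_2, alpha_3, alpha_1, alpha_7, alpha_6, alpha_5). So the algebra is type A_7, i.e. sl(8).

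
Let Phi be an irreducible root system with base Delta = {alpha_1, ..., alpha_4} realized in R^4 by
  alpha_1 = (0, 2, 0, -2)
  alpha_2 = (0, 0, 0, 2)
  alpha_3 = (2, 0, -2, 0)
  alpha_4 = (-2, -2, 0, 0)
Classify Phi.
type B_4

Compute the Cartan integers a_ij = 2(alpha_i, alpha_j)/(alpha_j, alpha_j); the resulting 4x4 Cartan matrix is
[[2, -2, 0, -1], [-1, 2, 0, 0], [0, 0, 2, -1], [-1, 0, -1, 2]].
The roots have two lengths (squared-length ratio 2:1); the short ones are alpha_{2}. The associated Dynkin diagram is a chain of 4 nodes with a double edge at one end; the terminal node there is the unique short simple root (B_4), so the type is B_4 (the algebra so(9)).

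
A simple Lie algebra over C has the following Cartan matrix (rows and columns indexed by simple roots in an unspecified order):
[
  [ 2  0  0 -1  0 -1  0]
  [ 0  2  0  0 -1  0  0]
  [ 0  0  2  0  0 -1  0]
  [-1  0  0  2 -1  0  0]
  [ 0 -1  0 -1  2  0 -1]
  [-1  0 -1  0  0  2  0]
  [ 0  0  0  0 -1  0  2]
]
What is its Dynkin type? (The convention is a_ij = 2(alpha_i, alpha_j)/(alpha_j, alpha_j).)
The matrix has rank 7 with 2's on the diagonal. Reading the off-diagonal entries as Dynkin edges (a single edge where a_ij = a_ji = -1; a double or triple edge where a_ij * a_ji = 2 or 3), the diagram is a chain of 5 nodes with a fork of two nodes at one end (D_7). One simple-root ordering that puts it in standard form is (alpha_3, alpha_6, alpha_1, alpha_4, alpha_5, alpha_2, alpha_7). So the algebra is type D_7, i.e. so(14).

D_7 (so(14))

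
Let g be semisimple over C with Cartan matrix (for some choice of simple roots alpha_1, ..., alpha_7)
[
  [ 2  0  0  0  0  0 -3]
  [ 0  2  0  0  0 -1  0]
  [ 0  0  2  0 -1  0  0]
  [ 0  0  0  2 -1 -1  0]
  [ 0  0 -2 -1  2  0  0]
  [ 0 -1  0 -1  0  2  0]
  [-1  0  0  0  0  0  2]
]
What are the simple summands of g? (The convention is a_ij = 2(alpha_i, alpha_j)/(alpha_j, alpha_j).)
type B_5 ⊕ type G_2

The diagram associated to this matrix has two connected components: the simple roots {alpha_2, alpha_3, alpha_4, alpha_5, alpha_6} form a chain of 5 nodes with a double edge at one end; the terminal node there is the unique short simple root (B_5), and {alpha_1, alpha_7} form two nodes joined by a triple edge (G_2). A semisimple Lie algebra decomposes uniquely as the direct sum of simple ideals, one per connected component of its Dynkin diagram, so g ≅ B_5 ⊕ G_2 (dimension 55 + 14 = 69).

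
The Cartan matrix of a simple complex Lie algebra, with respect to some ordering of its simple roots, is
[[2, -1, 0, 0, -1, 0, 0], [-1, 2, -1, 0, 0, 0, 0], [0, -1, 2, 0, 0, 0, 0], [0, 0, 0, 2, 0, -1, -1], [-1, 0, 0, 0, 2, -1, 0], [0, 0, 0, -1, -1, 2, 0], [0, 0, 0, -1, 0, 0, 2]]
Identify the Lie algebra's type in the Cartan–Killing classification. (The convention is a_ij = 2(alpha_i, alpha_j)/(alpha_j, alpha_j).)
The matrix has rank 7 with 2's on the diagonal. Reading the off-diagonal entries as Dynkin edges (a single edge where a_ij = a_ji = -1; a double or triple edge where a_ij * a_ji = 2 or 3), the diagram is a chain of 7 nodes with single edges (A_7). One simple-root ordering that puts it in standard form is (alpha_3, alpha_2, alpha_1, alpha_5, alpha_6, alpha_4, alpha_7). So the algebra is type A_7, i.e. sl(8).

type A_7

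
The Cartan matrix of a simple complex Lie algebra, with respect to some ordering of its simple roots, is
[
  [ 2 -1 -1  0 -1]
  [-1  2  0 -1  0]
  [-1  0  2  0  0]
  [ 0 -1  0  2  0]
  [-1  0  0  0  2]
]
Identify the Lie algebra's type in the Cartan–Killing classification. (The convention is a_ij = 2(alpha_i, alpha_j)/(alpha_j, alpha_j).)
The matrix has rank 5 with 2's on the diagonal. Reading the off-diagonal entries as Dynkin edges (a single edge where a_ij = a_ji = -1; a double or triple edge where a_ij * a_ji = 2 or 3), the diagram is a chain of 3 nodes with a fork of two nodes at one end (D_5). One simple-root ordering that puts it in standard form is (alpha_4, alpha_2, alpha_1, alpha_5, alpha_3). So the algebra is type D_5, i.e. so(10).

D_5 (so(10))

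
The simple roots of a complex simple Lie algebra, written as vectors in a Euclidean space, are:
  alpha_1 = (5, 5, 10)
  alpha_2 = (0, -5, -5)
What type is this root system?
G_2

Compute the Cartan integers a_ij = 2(alpha_i, alpha_j)/(alpha_j, alpha_j); the resulting 2x2 Cartan matrix is
[[2, -3], [-1, 2]].
The roots have two lengths (squared-length ratio 3:1); the short ones are alpha_{2}. The associated Dynkin diagram is two nodes joined by a triple edge (G_2), so the type is G_2.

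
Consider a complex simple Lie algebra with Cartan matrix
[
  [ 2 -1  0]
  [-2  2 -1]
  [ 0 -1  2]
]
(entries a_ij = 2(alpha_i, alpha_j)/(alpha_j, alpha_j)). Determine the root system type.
The matrix has rank 3 with 2's on the diagonal. Reading the off-diagonal entries as Dynkin edges (a single edge where a_ij = a_ji = -1; a double or triple edge where a_ij * a_ji = 2 or 3), the diagram is a chain of 3 nodes with a double edge at one end; the terminal node there is the unique short simple root (B_3). One simple-root ordering that puts it in standard form is (alpha_3, alpha_2, alpha_1). So the algebra is type B_3, i.e. so(7).

B_3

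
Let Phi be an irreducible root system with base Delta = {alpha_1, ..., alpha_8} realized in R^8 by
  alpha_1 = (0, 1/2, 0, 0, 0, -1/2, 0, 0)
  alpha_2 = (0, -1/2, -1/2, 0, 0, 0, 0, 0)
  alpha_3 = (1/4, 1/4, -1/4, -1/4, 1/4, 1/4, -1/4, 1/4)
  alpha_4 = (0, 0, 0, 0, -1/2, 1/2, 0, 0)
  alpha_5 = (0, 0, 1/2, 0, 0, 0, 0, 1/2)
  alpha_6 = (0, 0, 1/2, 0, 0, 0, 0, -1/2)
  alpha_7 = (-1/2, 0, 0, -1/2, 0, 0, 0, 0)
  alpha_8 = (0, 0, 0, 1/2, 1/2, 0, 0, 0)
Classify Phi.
E8

Compute the Cartan integers a_ij = 2(alpha_i, alpha_j)/(alpha_j, alpha_j); the resulting 8x8 Cartan matrix is
[[2, -1, 0, -1, 0, 0, 0, 0], [-1, 2, 0, 0, -1, -1, 0, 0], [0, 0, 2, 0, 0, -1, 0, 0], [-1, 0, 0, 2, 0, 0, 0, -1], [0, -1, 0, 0, 2, 0, 0, 0], [0, -1, -1, 0, 0, 2, 0, 0], [0, 0, 0, 0, 0, 0, 2, -1], [0, 0, 0, -1, 0, 0, -1, 2]].
All simple roots have the same length, so the diagram is simply laced. The associated Dynkin diagram is a chain of 7 nodes with one extra node attached to the third node from one end (E_8), so the type is E_8.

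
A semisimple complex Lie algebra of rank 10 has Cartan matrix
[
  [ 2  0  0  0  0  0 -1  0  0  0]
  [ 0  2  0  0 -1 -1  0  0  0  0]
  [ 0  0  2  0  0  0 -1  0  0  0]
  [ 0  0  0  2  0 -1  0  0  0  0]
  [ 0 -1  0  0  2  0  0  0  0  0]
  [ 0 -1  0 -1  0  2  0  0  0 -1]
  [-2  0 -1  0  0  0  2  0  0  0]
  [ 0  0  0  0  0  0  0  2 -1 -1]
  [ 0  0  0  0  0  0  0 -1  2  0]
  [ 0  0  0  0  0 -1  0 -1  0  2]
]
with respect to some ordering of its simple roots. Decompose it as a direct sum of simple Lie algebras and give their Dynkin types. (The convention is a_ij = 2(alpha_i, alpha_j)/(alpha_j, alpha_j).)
B3 ⊕ E7

The diagram associated to this matrix has two connected components: the simple roots {alpha_1, alpha_3, alpha_7} form a chain of 3 nodes with a double edge at one end; the terminal node there is the unique short simple root (B_3), and {alpha_2, alpha_4, alpha_5, alpha_6, alpha_8, alpha_9, alpha_10} form a chain of 6 nodes with one extra node attached to the third node from one end (E_7). A semisimple Lie algebra decomposes uniquely as the direct sum of simple ideals, one per connected component of its Dynkin diagram, so g ≅ B_3 ⊕ E_7 (dimension 21 + 133 = 154).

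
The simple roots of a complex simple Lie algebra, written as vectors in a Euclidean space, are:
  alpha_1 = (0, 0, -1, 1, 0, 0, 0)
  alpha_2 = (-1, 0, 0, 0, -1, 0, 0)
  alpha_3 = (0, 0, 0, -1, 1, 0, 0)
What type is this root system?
type A_3

Compute the Cartan integers a_ij = 2(alpha_i, alpha_j)/(alpha_j, alpha_j); the resulting 3x3 Cartan matrix is
[[2, 0, -1], [0, 2, -1], [-1, -1, 2]].
All simple roots have the same length, so the diagram is simply laced. The associated Dynkin diagram is a chain of 3 nodes with single edges (A_3), so the type is A_3 (the algebra sl(4)).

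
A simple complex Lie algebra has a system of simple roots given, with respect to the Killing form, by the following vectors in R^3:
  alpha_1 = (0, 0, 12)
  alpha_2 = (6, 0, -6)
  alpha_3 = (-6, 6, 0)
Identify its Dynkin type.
Compute the Cartan integers a_ij = 2(alpha_i, alpha_j)/(alpha_j, alpha_j); the resulting 3x3 Cartan matrix is
[[2, -2, 0], [-1, 2, -1], [0, -1, 2]].
The roots have two lengths (squared-length ratio 2:1); the short ones are alpha_{2,3}. The associated Dynkin diagram is a chain of 3 nodes with a double edge at one end; the terminal node there is the unique long simple root (C_3), so the type is C_3 (the algebra sp(6)).

type C_3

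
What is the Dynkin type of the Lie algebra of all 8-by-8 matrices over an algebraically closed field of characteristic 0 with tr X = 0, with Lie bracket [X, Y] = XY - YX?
A_7 (sl(8))

This is sl(8), which has dimension 8^2 - 1 = 63 and rank 8 - 1 = 7 (a Cartan subalgebra is the diagonal traceless matrices). In the classification of classical Lie algebras, the special linear algebra sl(n+1) has type A_n; here n = 7, so the Dynkin diagram is a chain of 7 nodes with single edges (A_7). Hence the type is A_7.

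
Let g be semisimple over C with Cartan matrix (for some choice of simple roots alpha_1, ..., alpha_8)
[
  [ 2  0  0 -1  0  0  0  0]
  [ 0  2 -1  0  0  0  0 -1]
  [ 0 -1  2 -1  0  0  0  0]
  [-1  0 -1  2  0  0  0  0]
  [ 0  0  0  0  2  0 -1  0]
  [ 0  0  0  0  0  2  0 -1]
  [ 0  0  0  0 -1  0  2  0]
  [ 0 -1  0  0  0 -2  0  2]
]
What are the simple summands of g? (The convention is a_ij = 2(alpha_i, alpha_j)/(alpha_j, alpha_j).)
The diagram associated to this matrix has two connected components: the simple roots {alpha_5, alpha_7} form a chain of 2 nodes with single edges (A_2), and {alpha_1, alpha_2, alpha_3, alpha_4, alpha_6, alpha_8} form a chain of 6 nodes with a double edge at one end; the terminal node there is the unique short simple root (B_6). A semisimple Lie algebra decomposes uniquely as the direct sum of simple ideals, one per connected component of its Dynkin diagram, so g ≅ A_2 ⊕ B_6 (dimension 8 + 78 = 86).

type A_2 ⊕ type B_6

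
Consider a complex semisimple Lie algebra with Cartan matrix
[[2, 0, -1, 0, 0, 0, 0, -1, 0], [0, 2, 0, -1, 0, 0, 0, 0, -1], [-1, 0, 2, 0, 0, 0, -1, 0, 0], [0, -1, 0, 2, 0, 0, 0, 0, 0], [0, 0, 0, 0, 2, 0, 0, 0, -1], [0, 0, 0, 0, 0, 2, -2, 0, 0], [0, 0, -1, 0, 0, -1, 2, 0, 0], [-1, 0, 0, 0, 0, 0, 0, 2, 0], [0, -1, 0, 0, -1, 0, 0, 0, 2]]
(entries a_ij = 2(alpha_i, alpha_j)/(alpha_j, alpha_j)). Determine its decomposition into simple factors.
The diagram associated to this matrix has two connected components: the simple roots {alpha_2, alpha_4, alpha_5, alpha_9} form a chain of 4 nodes with single edges (A_4), and {alpha_1, alpha_3, alpha_6, alpha_7, alpha_8} form a chain of 5 nodes with a double edge at one end; the terminal node there is the unique long simple root (C_5). A semisimple Lie algebra decomposes uniquely as the direct sum of simple ideals, one per connected component of its Dynkin diagram, so g ≅ A_4 ⊕ C_5 (dimension 24 + 55 = 79).

A_4 ⊕ C_5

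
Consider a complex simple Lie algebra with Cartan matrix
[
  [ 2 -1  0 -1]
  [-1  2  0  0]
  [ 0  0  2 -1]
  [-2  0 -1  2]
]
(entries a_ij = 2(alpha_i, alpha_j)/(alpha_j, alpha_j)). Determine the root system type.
F_4

The matrix has rank 4 with 2's on the diagonal. Reading the off-diagonal entries as Dynkin edges (a single edge where a_ij = a_ji = -1; a double or triple edge where a_ij * a_ji = 2 or 3), the diagram is a chain of 4 nodes with a double edge between the middle two (F_4). One simple-root ordering that puts it in standard form is (alpha_3, alpha_4, alpha_1, alpha_2). So the algebra is type F_4.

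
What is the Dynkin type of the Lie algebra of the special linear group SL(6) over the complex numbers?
A_5

This is sl(6), which has dimension 6^2 - 1 = 35 and rank 6 - 1 = 5 (a Cartan subalgebra is the diagonal traceless matrices). In the classification of classical Lie algebras, the special linear algebra sl(n+1) has type A_n; here n = 5, so the Dynkin diagram is a chain of 5 nodes with single edges (A_5). Hence the type is A_5.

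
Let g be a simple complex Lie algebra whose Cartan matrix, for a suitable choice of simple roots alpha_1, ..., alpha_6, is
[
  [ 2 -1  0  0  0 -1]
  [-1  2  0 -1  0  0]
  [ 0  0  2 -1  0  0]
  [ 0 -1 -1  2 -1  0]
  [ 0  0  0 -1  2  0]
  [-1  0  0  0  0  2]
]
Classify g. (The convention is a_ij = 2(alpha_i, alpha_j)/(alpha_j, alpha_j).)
The matrix has rank 6 with 2's on the diagonal. Reading the off-diagonal entries as Dynkin edges (a single edge where a_ij = a_ji = -1; a double or triple edge where a_ij * a_ji = 2 or 3), the diagram is a chain of 4 nodes with a fork of two nodes at one end (D_6). One simple-root ordering that puts it in standard form is (alpha_6, alpha_1, alpha_2, alpha_4, alpha_5, alpha_3). So the algebra is type D_6, i.e. so(12).

D_6 (so(12))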